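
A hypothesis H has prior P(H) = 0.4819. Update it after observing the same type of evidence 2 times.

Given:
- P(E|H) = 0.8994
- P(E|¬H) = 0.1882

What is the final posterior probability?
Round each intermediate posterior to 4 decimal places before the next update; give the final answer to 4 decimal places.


Sequential Bayesian updating:

Initial prior: P(H) = 0.4819

Update 1:
  P(E) = 0.8994 × 0.4819 + 0.1882 × 0.5181 = 0.43342086 + 0.09750642 = 0.53092728
  P(H|E) = 0.43342086 / 0.53092728 = 0.8163

Update 2:
  P(E) = 0.8994 × 0.8163 + 0.1882 × 0.1837 = 0.73418022 + 0.03457234 = 0.76875256
  P(H|E) = 0.73418022 / 0.76875256 = 0.9550

Final posterior: 0.9550


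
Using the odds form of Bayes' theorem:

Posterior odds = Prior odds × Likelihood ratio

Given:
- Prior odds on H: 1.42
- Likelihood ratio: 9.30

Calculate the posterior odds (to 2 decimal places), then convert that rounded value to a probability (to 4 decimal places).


Step 1: Calculate posterior odds
Posterior odds = Prior odds × LR
               = 1.42 × 9.30
               = 13.21

Step 2: Convert to probability
P(H|E) = Posterior odds / (1 + Posterior odds)
       = 13.21 / (1 + 13.21)
       = 13.21 / 14.21
       = 0.9296

The evidence increased P(H) from 0.5868 to 0.9296.


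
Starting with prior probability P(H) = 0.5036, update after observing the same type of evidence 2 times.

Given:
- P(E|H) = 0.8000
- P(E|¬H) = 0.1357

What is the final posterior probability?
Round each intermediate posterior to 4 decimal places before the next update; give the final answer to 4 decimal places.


Sequential Bayesian updating:

Initial prior: P(H) = 0.5036

Update 1:
  P(E) = 0.8000 × 0.5036 + 0.1357 × 0.4964 = 0.40288000 + 0.06736148 = 0.47024148
  P(H|E) = 0.40288000 / 0.47024148 = 0.8568

Update 2:
  P(E) = 0.8000 × 0.8568 + 0.1357 × 0.1432 = 0.68544000 + 0.01943224 = 0.70487224
  P(H|E) = 0.68544000 / 0.70487224 = 0.9724

Final posterior: 0.9724


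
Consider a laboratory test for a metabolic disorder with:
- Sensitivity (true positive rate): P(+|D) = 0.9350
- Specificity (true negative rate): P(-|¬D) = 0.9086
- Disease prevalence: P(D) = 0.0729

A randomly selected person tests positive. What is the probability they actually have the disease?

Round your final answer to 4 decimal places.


Let D = has disease, + = positive test

Given:
- P(D) = 0.0729 (prevalence)
- P(+|D) = 0.9350 (sensitivity)
- P(-|¬D) = 0.9086 (specificity)
- P(+|¬D) = 0.0914 (false positive rate = 1 - specificity)

Step 1: Find P(+)
P(+) = P(+|D)P(D) + P(+|¬D)P(¬D)
     = 0.9350 × 0.0729 + 0.0914 × 0.9271
     = 0.06816150 + 0.08473694
     = 0.15289844

Step 2: Apply Bayes' theorem for P(D|+)
P(D|+) = P(+|D)P(D) / P(+)
       = 0.06816150 / 0.15289844
       = 0.4458


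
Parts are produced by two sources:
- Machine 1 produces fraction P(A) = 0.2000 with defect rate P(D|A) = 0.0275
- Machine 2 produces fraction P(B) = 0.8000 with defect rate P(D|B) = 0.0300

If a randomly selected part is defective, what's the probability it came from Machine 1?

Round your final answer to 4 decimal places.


Let A = from Machine 1, D = defective

Given:
- P(A) = 0.2000, P(B) = 0.8000
- P(D|A) = 0.0275, P(D|B) = 0.0300

Step 1: Find P(D)
P(D) = P(D|A)P(A) + P(D|B)P(B)
     = 0.0275 × 0.2000 + 0.0300 × 0.8000
     = 0.00550000 + 0.02400000
     = 0.02950000

Step 2: Apply Bayes' theorem
P(A|D) = P(D|A)P(A) / P(D)
       = 0.00550000 / 0.02950000
       = 0.1864


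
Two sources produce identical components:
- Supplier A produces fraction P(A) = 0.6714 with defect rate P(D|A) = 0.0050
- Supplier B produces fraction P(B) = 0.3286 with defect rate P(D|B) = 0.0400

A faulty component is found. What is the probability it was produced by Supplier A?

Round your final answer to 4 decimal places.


Let A = from Supplier A, D = faulty

Given:
- P(A) = 0.6714, P(B) = 0.3286
- P(D|A) = 0.0050, P(D|B) = 0.0400

Step 1: Find P(D)
P(D) = P(D|A)P(A) + P(D|B)P(B)
     = 0.0050 × 0.6714 + 0.0400 × 0.3286
     = 0.00335700 + 0.01314400
     = 0.01650100

Step 2: Apply Bayes' theorem
P(A|D) = P(D|A)P(A) / P(D)
       = 0.00335700 / 0.01650100
       = 0.2034


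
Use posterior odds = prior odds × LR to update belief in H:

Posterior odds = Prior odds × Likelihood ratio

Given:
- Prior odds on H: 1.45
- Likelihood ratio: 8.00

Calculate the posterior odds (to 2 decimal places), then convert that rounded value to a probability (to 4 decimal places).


Step 1: Calculate posterior odds
Posterior odds = Prior odds × LR
               = 1.45 × 8.00
               = 11.60

Step 2: Convert to probability
P(H|E) = Posterior odds / (1 + Posterior odds)
       = 11.60 / (1 + 11.60)
       = 11.60 / 12.60
       = 0.9206

The evidence increased P(H) from 0.5918 to 0.9206.


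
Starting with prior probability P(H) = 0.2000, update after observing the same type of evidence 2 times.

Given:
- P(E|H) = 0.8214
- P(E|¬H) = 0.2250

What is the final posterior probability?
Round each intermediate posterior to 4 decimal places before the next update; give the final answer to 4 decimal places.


Sequential Bayesian updating:

Initial prior: P(H) = 0.2000

Update 1:
  P(E) = 0.8214 × 0.2000 + 0.2250 × 0.8000 = 0.16428000 + 0.18000000 = 0.34428000
  P(H|E) = 0.16428000 / 0.34428000 = 0.4772

Update 2:
  P(E) = 0.8214 × 0.4772 + 0.2250 × 0.5228 = 0.39197208 + 0.11763000 = 0.50960208
  P(H|E) = 0.39197208 / 0.50960208 = 0.7692

Final posterior: 0.7692


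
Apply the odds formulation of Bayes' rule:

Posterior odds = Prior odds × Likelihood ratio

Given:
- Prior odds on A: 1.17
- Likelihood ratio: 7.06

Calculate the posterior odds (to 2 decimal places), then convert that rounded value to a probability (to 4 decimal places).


Step 1: Calculate posterior odds
Posterior odds = Prior odds × LR
               = 1.17 × 7.06
               = 8.26

Step 2: Convert to probability
P(A|E) = Posterior odds / (1 + Posterior odds)
       = 8.26 / (1 + 8.26)
       = 8.26 / 9.26
       = 0.8920

The evidence increased P(A) from 0.5392 to 0.8920.


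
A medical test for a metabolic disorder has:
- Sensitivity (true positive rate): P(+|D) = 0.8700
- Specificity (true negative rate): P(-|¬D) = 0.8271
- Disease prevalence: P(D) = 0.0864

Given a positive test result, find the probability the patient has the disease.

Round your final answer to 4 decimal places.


Let D = has disease, + = positive test

Given:
- P(D) = 0.0864 (prevalence)
- P(+|D) = 0.8700 (sensitivity)
- P(-|¬D) = 0.8271 (specificity)
- P(+|¬D) = 0.1729 (false positive rate = 1 - specificity)

Step 1: Find P(+)
P(+) = P(+|D)P(D) + P(+|¬D)P(¬D)
     = 0.8700 × 0.0864 + 0.1729 × 0.9136
     = 0.07516800 + 0.15796144
     = 0.23312944

Step 2: Apply Bayes' theorem for P(D|+)
P(D|+) = P(+|D)P(D) / P(+)
       = 0.07516800 / 0.23312944
       = 0.3224


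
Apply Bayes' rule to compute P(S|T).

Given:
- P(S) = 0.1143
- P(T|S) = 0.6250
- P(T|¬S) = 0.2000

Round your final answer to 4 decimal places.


Bayes' theorem: P(S|T) = P(T|S) × P(S) / P(T)

Step 1: Calculate P(T) using law of total probability
P(T) = P(T|S)P(S) + P(T|¬S)P(¬S)
     = 0.6250 × 0.1143 + 0.2000 × 0.8857
     = 0.07143750 + 0.17714000
     = 0.24857750

Step 2: Apply Bayes' theorem
P(S|T) = P(T|S) × P(S) / P(T)
       = 0.07143750 / 0.24857750
       = 0.2874


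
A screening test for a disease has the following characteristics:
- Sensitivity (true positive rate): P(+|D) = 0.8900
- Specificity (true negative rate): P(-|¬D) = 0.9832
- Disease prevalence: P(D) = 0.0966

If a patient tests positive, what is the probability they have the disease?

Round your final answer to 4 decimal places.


Let D = has disease, + = positive test

Given:
- P(D) = 0.0966 (prevalence)
- P(+|D) = 0.8900 (sensitivity)
- P(-|¬D) = 0.9832 (specificity)
- P(+|¬D) = 0.0168 (false positive rate = 1 - specificity)

Step 1: Find P(+)
P(+) = P(+|D)P(D) + P(+|¬D)P(¬D)
     = 0.8900 × 0.0966 + 0.0168 × 0.9034
     = 0.08597400 + 0.01517712
     = 0.10115112

Step 2: Apply Bayes' theorem for P(D|+)
P(D|+) = P(+|D)P(D) / P(+)
       = 0.08597400 / 0.10115112
       = 0.8500


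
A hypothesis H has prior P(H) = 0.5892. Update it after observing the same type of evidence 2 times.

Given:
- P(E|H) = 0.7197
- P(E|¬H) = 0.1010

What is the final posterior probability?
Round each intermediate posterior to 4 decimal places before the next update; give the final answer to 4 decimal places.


Sequential Bayesian updating:

Initial prior: P(H) = 0.5892

Update 1:
  P(E) = 0.7197 × 0.5892 + 0.1010 × 0.4108 = 0.42404724 + 0.04149080 = 0.46553804
  P(H|E) = 0.42404724 / 0.46553804 = 0.9109

Update 2:
  P(E) = 0.7197 × 0.9109 + 0.1010 × 0.0891 = 0.65557473 + 0.00899910 = 0.66457383
  P(H|E) = 0.65557473 / 0.66457383 = 0.9865

Final posterior: 0.9865


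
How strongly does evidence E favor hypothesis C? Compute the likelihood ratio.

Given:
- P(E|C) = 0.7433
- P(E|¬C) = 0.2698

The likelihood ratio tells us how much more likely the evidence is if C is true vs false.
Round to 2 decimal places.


Likelihood Ratio (LR) = P(E|C) / P(E|¬C)

LR = 0.7433 / 0.2698
   = 2.76

The evidence is 2.76 times more likely if C is true than if C is false.
Because LR exceeds 1, E is evidence for C.


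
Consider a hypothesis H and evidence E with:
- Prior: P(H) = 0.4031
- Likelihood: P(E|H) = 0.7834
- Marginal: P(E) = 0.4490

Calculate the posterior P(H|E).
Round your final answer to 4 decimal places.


Using Bayes' theorem:

P(H|E) = P(E|H) × P(H) / P(E)
       = 0.7834 × 0.4031 / 0.4490
       = 0.31578854 / 0.4490
       = 0.7033

The evidence strengthens our belief in H.
Prior: 0.4031 → Posterior: 0.7033


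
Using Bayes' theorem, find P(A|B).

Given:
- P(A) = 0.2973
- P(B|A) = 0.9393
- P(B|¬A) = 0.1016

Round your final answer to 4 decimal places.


Bayes' theorem: P(A|B) = P(B|A) × P(A) / P(B)

Step 1: Calculate P(B) using law of total probability
P(B) = P(B|A)P(A) + P(B|¬A)P(¬A)
     = 0.9393 × 0.2973 + 0.1016 × 0.7027
     = 0.27925389 + 0.07139432
     = 0.35064821

Step 2: Apply Bayes' theorem
P(A|B) = P(B|A) × P(A) / P(B)
       = 0.27925389 / 0.35064821
       = 0.7964


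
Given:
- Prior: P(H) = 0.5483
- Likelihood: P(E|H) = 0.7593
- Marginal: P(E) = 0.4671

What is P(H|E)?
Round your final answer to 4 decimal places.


Using Bayes' theorem:

P(H|E) = P(E|H) × P(H) / P(E)
       = 0.7593 × 0.5483 / 0.4671
       = 0.41632419 / 0.4671
       = 0.8913

The evidence strengthens our belief in H.
Prior: 0.5483 → Posterior: 0.8913


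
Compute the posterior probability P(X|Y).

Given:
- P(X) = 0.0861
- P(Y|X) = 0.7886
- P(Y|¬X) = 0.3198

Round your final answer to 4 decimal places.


Bayes' theorem: P(X|Y) = P(Y|X) × P(X) / P(Y)

Step 1: Calculate P(Y) using law of total probability
P(Y) = P(Y|X)P(X) + P(Y|¬X)P(¬X)
     = 0.7886 × 0.0861 + 0.3198 × 0.9139
     = 0.06789846 + 0.29226522
     = 0.36016368

Step 2: Apply Bayes' theorem
P(X|Y) = P(Y|X) × P(X) / P(Y)
       = 0.06789846 / 0.36016368
       = 0.1885


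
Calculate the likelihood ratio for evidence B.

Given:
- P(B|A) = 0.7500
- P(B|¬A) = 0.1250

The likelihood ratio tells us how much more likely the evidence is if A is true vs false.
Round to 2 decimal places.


Likelihood Ratio (LR) = P(B|A) / P(B|¬A)

LR = 0.7500 / 0.1250
   = 6.00

The evidence is 6.00 times more likely if A is true than if A is false.
LR > 1, so observing B raises the odds in favor of A.


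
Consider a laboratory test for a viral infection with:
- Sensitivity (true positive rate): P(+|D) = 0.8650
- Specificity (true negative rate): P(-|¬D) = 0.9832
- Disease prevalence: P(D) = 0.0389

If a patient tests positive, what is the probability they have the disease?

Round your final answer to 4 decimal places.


Let D = has disease, + = positive test

Given:
- P(D) = 0.0389 (prevalence)
- P(+|D) = 0.8650 (sensitivity)
- P(-|¬D) = 0.9832 (specificity)
- P(+|¬D) = 0.0168 (false positive rate = 1 - specificity)

Step 1: Find P(+)
P(+) = P(+|D)P(D) + P(+|¬D)P(¬D)
     = 0.8650 × 0.0389 + 0.0168 × 0.9611
     = 0.03364850 + 0.01614648
     = 0.04979498

Step 2: Apply Bayes' theorem for P(D|+)
P(D|+) = P(+|D)P(D) / P(+)
       = 0.03364850 / 0.04979498
       = 0.6757


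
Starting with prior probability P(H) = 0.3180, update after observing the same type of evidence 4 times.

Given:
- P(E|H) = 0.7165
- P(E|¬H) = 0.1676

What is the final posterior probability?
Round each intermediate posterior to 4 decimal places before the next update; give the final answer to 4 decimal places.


Sequential Bayesian updating:

Initial prior: P(H) = 0.3180

Update 1:
  P(E) = 0.7165 × 0.3180 + 0.1676 × 0.6820 = 0.22784700 + 0.11430320 = 0.34215020
  P(H|E) = 0.22784700 / 0.34215020 = 0.6659

Update 2:
  P(E) = 0.7165 × 0.6659 + 0.1676 × 0.3341 = 0.47711735 + 0.05599516 = 0.53311251
  P(H|E) = 0.47711735 / 0.53311251 = 0.8950

Update 3:
  P(E) = 0.7165 × 0.8950 + 0.1676 × 0.1050 = 0.64126750 + 0.01759800 = 0.65886550
  P(H|E) = 0.64126750 / 0.65886550 = 0.9733

Update 4:
  P(E) = 0.7165 × 0.9733 + 0.1676 × 0.0267 = 0.69736945 + 0.00447492 = 0.70184437
  P(H|E) = 0.69736945 / 0.70184437 = 0.9936

Final posterior: 0.9936


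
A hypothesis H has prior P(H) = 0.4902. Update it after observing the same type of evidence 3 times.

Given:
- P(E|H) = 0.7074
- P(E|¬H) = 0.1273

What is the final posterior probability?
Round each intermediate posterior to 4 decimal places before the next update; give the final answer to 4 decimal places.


Sequential Bayesian updating:

Initial prior: P(H) = 0.4902

Update 1:
  P(E) = 0.7074 × 0.4902 + 0.1273 × 0.5098 = 0.34676748 + 0.06489754 = 0.41166502
  P(H|E) = 0.34676748 / 0.41166502 = 0.8424

Update 2:
  P(E) = 0.7074 × 0.8424 + 0.1273 × 0.1576 = 0.59591376 + 0.02006248 = 0.61597624
  P(H|E) = 0.59591376 / 0.61597624 = 0.9674

Update 3:
  P(E) = 0.7074 × 0.9674 + 0.1273 × 0.0326 = 0.68433876 + 0.00414998 = 0.68848874
  P(H|E) = 0.68433876 / 0.68848874 = 0.9940

Final posterior: 0.9940


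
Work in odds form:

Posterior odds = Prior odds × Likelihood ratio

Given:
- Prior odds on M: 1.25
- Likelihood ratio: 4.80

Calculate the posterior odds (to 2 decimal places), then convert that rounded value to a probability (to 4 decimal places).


Step 1: Calculate posterior odds
Posterior odds = Prior odds × LR
               = 1.25 × 4.80
               = 6.00

Step 2: Convert to probability
P(M|E) = Posterior odds / (1 + Posterior odds)
       = 6.00 / (1 + 6.00)
       = 6.00 / 7.00
       = 0.8571

The evidence increased P(M) from 0.5556 to 0.8571.


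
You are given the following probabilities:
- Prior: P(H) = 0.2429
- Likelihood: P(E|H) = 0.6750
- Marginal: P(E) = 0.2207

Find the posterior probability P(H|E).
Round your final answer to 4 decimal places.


Using Bayes' theorem:

P(H|E) = P(E|H) × P(H) / P(E)
       = 0.6750 × 0.2429 / 0.2207
       = 0.16395750 / 0.2207
       = 0.7429

The evidence strengthens our belief in H.
Prior: 0.2429 → Posterior: 0.7429


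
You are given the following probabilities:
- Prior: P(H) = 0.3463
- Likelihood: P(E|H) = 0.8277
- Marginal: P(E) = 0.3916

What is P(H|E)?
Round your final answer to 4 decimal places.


Using Bayes' theorem:

P(H|E) = P(E|H) × P(H) / P(E)
       = 0.8277 × 0.3463 / 0.3916
       = 0.28663251 / 0.3916
       = 0.7320

The evidence strengthens our belief in H.
Prior: 0.3463 → Posterior: 0.7320


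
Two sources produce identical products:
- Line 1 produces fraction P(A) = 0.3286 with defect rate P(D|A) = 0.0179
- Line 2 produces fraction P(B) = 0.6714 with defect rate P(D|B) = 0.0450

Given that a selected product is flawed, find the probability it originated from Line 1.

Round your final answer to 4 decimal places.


Let A = from Line 1, D = flawed

Given:
- P(A) = 0.3286, P(B) = 0.6714
- P(D|A) = 0.0179, P(D|B) = 0.0450

Step 1: Find P(D)
P(D) = P(D|A)P(A) + P(D|B)P(B)
     = 0.0179 × 0.3286 + 0.0450 × 0.6714
     = 0.00588194 + 0.03021300
     = 0.03609494

Step 2: Apply Bayes' theorem
P(A|D) = P(D|A)P(A) / P(D)
       = 0.00588194 / 0.03609494
       = 0.1630


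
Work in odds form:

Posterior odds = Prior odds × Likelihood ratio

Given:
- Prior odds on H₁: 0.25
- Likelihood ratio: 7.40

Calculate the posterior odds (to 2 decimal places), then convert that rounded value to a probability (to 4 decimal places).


Step 1: Calculate posterior odds
Posterior odds = Prior odds × LR
               = 0.25 × 7.40
               = 1.85

Step 2: Convert to probability
P(H₁|E) = Posterior odds / (1 + Posterior odds)
       = 1.85 / (1 + 1.85)
       = 1.85 / 2.85
       = 0.6491

The evidence increased P(H₁) from 0.2000 to 0.6491.


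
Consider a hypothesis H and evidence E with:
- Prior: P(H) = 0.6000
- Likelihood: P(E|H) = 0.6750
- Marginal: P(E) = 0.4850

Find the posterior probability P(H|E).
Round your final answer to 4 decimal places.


Using Bayes' theorem:

P(H|E) = P(E|H) × P(H) / P(E)
       = 0.6750 × 0.6000 / 0.4850
       = 0.40500000 / 0.4850
       = 0.8351

The evidence strengthens our belief in H.
Prior: 0.6000 → Posterior: 0.8351


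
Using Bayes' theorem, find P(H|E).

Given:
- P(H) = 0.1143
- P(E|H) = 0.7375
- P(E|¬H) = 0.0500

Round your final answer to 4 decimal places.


Bayes' theorem: P(H|E) = P(E|H) × P(H) / P(E)

Step 1: Calculate P(E) using law of total probability
P(E) = P(E|H)P(H) + P(E|¬H)P(¬H)
     = 0.7375 × 0.1143 + 0.0500 × 0.8857
     = 0.08429625 + 0.04428500
     = 0.12858125

Step 2: Apply Bayes' theorem
P(H|E) = P(E|H) × P(H) / P(E)
       = 0.08429625 / 0.12858125
       = 0.6556


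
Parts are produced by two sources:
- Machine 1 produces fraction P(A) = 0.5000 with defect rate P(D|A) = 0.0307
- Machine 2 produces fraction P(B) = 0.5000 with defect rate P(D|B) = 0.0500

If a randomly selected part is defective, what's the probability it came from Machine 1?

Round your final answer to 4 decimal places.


Let A = from Machine 1, D = defective

Given:
- P(A) = 0.5000, P(B) = 0.5000
- P(D|A) = 0.0307, P(D|B) = 0.0500

Step 1: Find P(D)
P(D) = P(D|A)P(A) + P(D|B)P(B)
     = 0.0307 × 0.5000 + 0.0500 × 0.5000
     = 0.01535000 + 0.02500000
     = 0.04035000

Step 2: Apply Bayes' theorem
P(A|D) = P(D|A)P(A) / P(D)
       = 0.01535000 / 0.04035000
       = 0.3804


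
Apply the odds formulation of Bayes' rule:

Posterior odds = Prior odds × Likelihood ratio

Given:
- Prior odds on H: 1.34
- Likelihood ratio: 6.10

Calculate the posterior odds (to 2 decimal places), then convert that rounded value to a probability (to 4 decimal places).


Step 1: Calculate posterior odds
Posterior odds = Prior odds × LR
               = 1.34 × 6.10
               = 8.17

Step 2: Convert to probability
P(H|E) = Posterior odds / (1 + Posterior odds)
       = 8.17 / (1 + 8.17)
       = 8.17 / 9.17
       = 0.8909

The evidence increased P(H) from 0.5726 to 0.8909.


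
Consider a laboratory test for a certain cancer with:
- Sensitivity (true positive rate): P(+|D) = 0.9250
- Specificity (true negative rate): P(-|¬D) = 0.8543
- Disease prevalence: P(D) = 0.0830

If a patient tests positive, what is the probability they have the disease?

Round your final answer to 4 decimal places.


Let D = has disease, + = positive test

Given:
- P(D) = 0.0830 (prevalence)
- P(+|D) = 0.9250 (sensitivity)
- P(-|¬D) = 0.8543 (specificity)
- P(+|¬D) = 0.1457 (false positive rate = 1 - specificity)

Step 1: Find P(+)
P(+) = P(+|D)P(D) + P(+|¬D)P(¬D)
     = 0.9250 × 0.0830 + 0.1457 × 0.9170
     = 0.07677500 + 0.13360690
     = 0.21038190

Step 2: Apply Bayes' theorem for P(D|+)
P(D|+) = P(+|D)P(D) / P(+)
       = 0.07677500 / 0.21038190
       = 0.3649


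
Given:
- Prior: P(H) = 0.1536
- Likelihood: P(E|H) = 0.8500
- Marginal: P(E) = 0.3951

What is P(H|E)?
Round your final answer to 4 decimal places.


Using Bayes' theorem:

P(H|E) = P(E|H) × P(H) / P(E)
       = 0.8500 × 0.1536 / 0.3951
       = 0.13056000 / 0.3951
       = 0.3304

The evidence strengthens our belief in H.
Prior: 0.1536 → Posterior: 0.3304


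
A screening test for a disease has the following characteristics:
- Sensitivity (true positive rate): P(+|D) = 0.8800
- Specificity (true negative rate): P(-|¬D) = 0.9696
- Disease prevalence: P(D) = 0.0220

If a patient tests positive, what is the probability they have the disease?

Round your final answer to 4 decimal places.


Let D = has disease, + = positive test

Given:
- P(D) = 0.0220 (prevalence)
- P(+|D) = 0.8800 (sensitivity)
- P(-|¬D) = 0.9696 (specificity)
- P(+|¬D) = 0.0304 (false positive rate = 1 - specificity)

Step 1: Find P(+)
P(+) = P(+|D)P(D) + P(+|¬D)P(¬D)
     = 0.8800 × 0.0220 + 0.0304 × 0.9780
     = 0.01936000 + 0.02973120
     = 0.04909120

Step 2: Apply Bayes' theorem for P(D|+)
P(D|+) = P(+|D)P(D) / P(+)
       = 0.01936000 / 0.04909120
       = 0.3944


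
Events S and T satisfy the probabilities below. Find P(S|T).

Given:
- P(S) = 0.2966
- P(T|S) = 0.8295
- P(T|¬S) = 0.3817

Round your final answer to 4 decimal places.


Bayes' theorem: P(S|T) = P(T|S) × P(S) / P(T)

Step 1: Calculate P(T) using law of total probability
P(T) = P(T|S)P(S) + P(T|¬S)P(¬S)
     = 0.8295 × 0.2966 + 0.3817 × 0.7034
     = 0.24602970 + 0.26848778
     = 0.51451748

Step 2: Apply Bayes' theorem
P(S|T) = P(T|S) × P(S) / P(T)
       = 0.24602970 / 0.51451748
       = 0.4782


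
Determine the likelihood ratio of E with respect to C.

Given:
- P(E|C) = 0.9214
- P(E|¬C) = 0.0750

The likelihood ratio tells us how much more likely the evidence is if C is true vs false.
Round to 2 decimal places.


Likelihood Ratio (LR) = P(E|C) / P(E|¬C)

LR = 0.9214 / 0.0750
   = 12.29

The evidence is 12.29 times more likely if C is true than if C is false.
Because LR exceeds 1, E is evidence for C.


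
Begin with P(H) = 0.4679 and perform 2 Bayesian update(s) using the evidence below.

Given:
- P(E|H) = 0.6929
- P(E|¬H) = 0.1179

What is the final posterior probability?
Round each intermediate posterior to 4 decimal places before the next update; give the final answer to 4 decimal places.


Sequential Bayesian updating:

Initial prior: P(H) = 0.4679

Update 1:
  P(E) = 0.6929 × 0.4679 + 0.1179 × 0.5321 = 0.32420791 + 0.06273459 = 0.38694250
  P(H|E) = 0.32420791 / 0.38694250 = 0.8379

Update 2:
  P(E) = 0.6929 × 0.8379 + 0.1179 × 0.1621 = 0.58058091 + 0.01911159 = 0.59969250
  P(H|E) = 0.58058091 / 0.59969250 = 0.9681

Final posterior: 0.9681


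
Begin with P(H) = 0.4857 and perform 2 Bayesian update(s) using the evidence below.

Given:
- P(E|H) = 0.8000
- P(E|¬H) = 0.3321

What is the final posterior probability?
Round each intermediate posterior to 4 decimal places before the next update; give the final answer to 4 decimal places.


Sequential Bayesian updating:

Initial prior: P(H) = 0.4857

Update 1:
  P(E) = 0.8000 × 0.4857 + 0.3321 × 0.5143 = 0.38856000 + 0.17079903 = 0.55935903
  P(H|E) = 0.38856000 / 0.55935903 = 0.6947

Update 2:
  P(E) = 0.8000 × 0.6947 + 0.3321 × 0.3053 = 0.55576000 + 0.10139013 = 0.65715013
  P(H|E) = 0.55576000 / 0.65715013 = 0.8457

Final posterior: 0.8457


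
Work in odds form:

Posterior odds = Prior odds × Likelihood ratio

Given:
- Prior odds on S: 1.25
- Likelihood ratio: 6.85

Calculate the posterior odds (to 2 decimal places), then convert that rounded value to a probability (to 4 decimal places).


Step 1: Calculate posterior odds
Posterior odds = Prior odds × LR
               = 1.25 × 6.85
               = 8.56

Step 2: Convert to probability
P(S|E) = Posterior odds / (1 + Posterior odds)
       = 8.56 / (1 + 8.56)
       = 8.56 / 9.56
       = 0.8954

The evidence increased P(S) from 0.5556 to 0.8954.


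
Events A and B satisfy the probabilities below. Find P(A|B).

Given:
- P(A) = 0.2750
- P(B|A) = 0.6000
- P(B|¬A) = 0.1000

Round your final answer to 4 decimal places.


Bayes' theorem: P(A|B) = P(B|A) × P(A) / P(B)

Step 1: Calculate P(B) using law of total probability
P(B) = P(B|A)P(A) + P(B|¬A)P(¬A)
     = 0.6000 × 0.2750 + 0.1000 × 0.7250
     = 0.16500000 + 0.07250000
     = 0.23750000

Step 2: Apply Bayes' theorem
P(A|B) = P(B|A) × P(A) / P(B)
       = 0.16500000 / 0.23750000
       = 0.6947


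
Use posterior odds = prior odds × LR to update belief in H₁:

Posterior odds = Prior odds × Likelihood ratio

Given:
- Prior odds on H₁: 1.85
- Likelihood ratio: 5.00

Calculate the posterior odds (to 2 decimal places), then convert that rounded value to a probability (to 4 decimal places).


Step 1: Calculate posterior odds
Posterior odds = Prior odds × LR
               = 1.85 × 5.00
               = 9.25

Step 2: Convert to probability
P(H₁|E) = Posterior odds / (1 + Posterior odds)
       = 9.25 / (1 + 9.25)
       = 9.25 / 10.25
       = 0.9024

The evidence increased P(H₁) from 0.6491 to 0.9024.


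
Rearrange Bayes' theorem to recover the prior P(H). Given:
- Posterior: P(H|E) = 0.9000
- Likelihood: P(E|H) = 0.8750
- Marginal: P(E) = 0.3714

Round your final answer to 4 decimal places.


From Bayes' theorem: P(H|E) = P(E|H) × P(H) / P(E)

Rearranging for P(H):
P(H) = P(H|E) × P(E) / P(E|H)
     = 0.9000 × 0.3714 / 0.8750
     = 0.33426000 / 0.8750
     = 0.3820


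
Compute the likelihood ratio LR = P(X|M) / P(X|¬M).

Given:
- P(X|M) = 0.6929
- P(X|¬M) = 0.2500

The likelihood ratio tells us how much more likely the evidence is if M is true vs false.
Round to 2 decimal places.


Likelihood Ratio (LR) = P(X|M) / P(X|¬M)

LR = 0.6929 / 0.2500
   = 2.77

The evidence is 2.77 times more likely if M is true than if M is false.
LR > 1, so observing X raises the odds in favor of M.


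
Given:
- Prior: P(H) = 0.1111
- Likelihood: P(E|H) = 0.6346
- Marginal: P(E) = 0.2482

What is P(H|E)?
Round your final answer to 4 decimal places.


Using Bayes' theorem:

P(H|E) = P(E|H) × P(H) / P(E)
       = 0.6346 × 0.1111 / 0.2482
       = 0.07050406 / 0.2482
       = 0.2841

The evidence strengthens our belief in H.
Prior: 0.1111 → Posterior: 0.2841


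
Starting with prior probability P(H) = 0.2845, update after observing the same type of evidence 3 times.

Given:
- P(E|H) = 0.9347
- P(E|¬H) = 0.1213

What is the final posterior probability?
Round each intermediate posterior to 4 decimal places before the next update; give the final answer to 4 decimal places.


Sequential Bayesian updating:

Initial prior: P(H) = 0.2845

Update 1:
  P(E) = 0.9347 × 0.2845 + 0.1213 × 0.7155 = 0.26592215 + 0.08679015 = 0.35271230
  P(H|E) = 0.26592215 / 0.35271230 = 0.7539

Update 2:
  P(E) = 0.9347 × 0.7539 + 0.1213 × 0.2461 = 0.70467033 + 0.02985193 = 0.73452226
  P(H|E) = 0.70467033 / 0.73452226 = 0.9594

Update 3:
  P(E) = 0.9347 × 0.9594 + 0.1213 × 0.0406 = 0.89675118 + 0.00492478 = 0.90167596
  P(H|E) = 0.89675118 / 0.90167596 = 0.9945

Final posterior: 0.9945


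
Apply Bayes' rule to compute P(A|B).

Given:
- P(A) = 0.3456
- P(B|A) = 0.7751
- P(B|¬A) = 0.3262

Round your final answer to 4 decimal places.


Bayes' theorem: P(A|B) = P(B|A) × P(A) / P(B)

Step 1: Calculate P(B) using law of total probability
P(B) = P(B|A)P(A) + P(B|¬A)P(¬A)
     = 0.7751 × 0.3456 + 0.3262 × 0.6544
     = 0.26787456 + 0.21346528
     = 0.48133984

Step 2: Apply Bayes' theorem
P(A|B) = P(B|A) × P(A) / P(B)
       = 0.26787456 / 0.48133984
       = 0.5565


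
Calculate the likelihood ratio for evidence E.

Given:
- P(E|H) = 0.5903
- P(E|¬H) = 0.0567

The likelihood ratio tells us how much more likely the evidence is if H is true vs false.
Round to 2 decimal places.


Likelihood Ratio (LR) = P(E|H) / P(E|¬H)

LR = 0.5903 / 0.0567
   = 10.41

The evidence is 10.41 times more likely if H is true than if H is false.
Because LR exceeds 1, E is evidence for H.


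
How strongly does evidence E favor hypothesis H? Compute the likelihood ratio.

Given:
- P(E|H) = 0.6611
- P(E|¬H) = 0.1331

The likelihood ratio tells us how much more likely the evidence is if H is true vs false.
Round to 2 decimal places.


Likelihood Ratio (LR) = P(E|H) / P(E|¬H)

LR = 0.6611 / 0.1331
   = 4.97

The evidence is 4.97 times more likely if H is true than if H is false.
LR > 1, so observing E raises the odds in favor of H.


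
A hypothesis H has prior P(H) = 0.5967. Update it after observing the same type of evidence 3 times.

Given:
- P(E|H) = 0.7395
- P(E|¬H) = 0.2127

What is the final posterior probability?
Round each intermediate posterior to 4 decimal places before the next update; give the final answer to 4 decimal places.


Sequential Bayesian updating:

Initial prior: P(H) = 0.5967

Update 1:
  P(E) = 0.7395 × 0.5967 + 0.2127 × 0.4033 = 0.44125965 + 0.08578191 = 0.52704156
  P(H|E) = 0.44125965 / 0.52704156 = 0.8372

Update 2:
  P(E) = 0.7395 × 0.8372 + 0.2127 × 0.1628 = 0.61910940 + 0.03462756 = 0.65373696
  P(H|E) = 0.61910940 / 0.65373696 = 0.9470

Update 3:
  P(E) = 0.7395 × 0.9470 + 0.2127 × 0.0530 = 0.70030650 + 0.01127310 = 0.71157960
  P(H|E) = 0.70030650 / 0.71157960 = 0.9842

Final posterior: 0.9842


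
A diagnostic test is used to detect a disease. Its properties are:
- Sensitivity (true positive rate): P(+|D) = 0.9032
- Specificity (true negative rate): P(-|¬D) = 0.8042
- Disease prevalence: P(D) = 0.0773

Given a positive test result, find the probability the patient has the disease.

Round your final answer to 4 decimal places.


Let D = has disease, + = positive test

Given:
- P(D) = 0.0773 (prevalence)
- P(+|D) = 0.9032 (sensitivity)
- P(-|¬D) = 0.8042 (specificity)
- P(+|¬D) = 0.1958 (false positive rate = 1 - specificity)

Step 1: Find P(+)
P(+) = P(+|D)P(D) + P(+|¬D)P(¬D)
     = 0.9032 × 0.0773 + 0.1958 × 0.9227
     = 0.06981736 + 0.18066466
     = 0.25048202

Step 2: Apply Bayes' theorem for P(D|+)
P(D|+) = P(+|D)P(D) / P(+)
       = 0.06981736 / 0.25048202
       = 0.2787


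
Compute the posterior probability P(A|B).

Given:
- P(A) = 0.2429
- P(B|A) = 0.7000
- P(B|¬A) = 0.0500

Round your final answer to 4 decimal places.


Bayes' theorem: P(A|B) = P(B|A) × P(A) / P(B)

Step 1: Calculate P(B) using law of total probability
P(B) = P(B|A)P(A) + P(B|¬A)P(¬A)
     = 0.7000 × 0.2429 + 0.0500 × 0.7571
     = 0.17003000 + 0.03785500
     = 0.20788500

Step 2: Apply Bayes' theorem
P(A|B) = P(B|A) × P(A) / P(B)
       = 0.17003000 / 0.20788500
       = 0.8179


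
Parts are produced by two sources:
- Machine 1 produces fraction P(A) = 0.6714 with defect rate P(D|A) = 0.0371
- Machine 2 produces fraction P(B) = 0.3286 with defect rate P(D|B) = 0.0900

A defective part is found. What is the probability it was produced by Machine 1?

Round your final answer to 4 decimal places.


Let A = from Machine 1, D = defective

Given:
- P(A) = 0.6714, P(B) = 0.3286
- P(D|A) = 0.0371, P(D|B) = 0.0900

Step 1: Find P(D)
P(D) = P(D|A)P(A) + P(D|B)P(B)
     = 0.0371 × 0.6714 + 0.0900 × 0.3286
     = 0.02490894 + 0.02957400
     = 0.05448294

Step 2: Apply Bayes' theorem
P(A|D) = P(D|A)P(A) / P(D)
       = 0.02490894 / 0.05448294
       = 0.4572


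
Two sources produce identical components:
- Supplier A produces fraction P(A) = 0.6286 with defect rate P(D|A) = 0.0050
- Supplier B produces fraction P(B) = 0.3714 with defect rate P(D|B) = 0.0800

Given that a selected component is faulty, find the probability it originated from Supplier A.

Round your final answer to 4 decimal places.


Let A = from Supplier A, D = faulty

Given:
- P(A) = 0.6286, P(B) = 0.3714
- P(D|A) = 0.0050, P(D|B) = 0.0800

Step 1: Find P(D)
P(D) = P(D|A)P(A) + P(D|B)P(B)
     = 0.0050 × 0.6286 + 0.0800 × 0.3714
     = 0.00314300 + 0.02971200
     = 0.03285500

Step 2: Apply Bayes' theorem
P(A|D) = P(D|A)P(A) / P(D)
       = 0.00314300 / 0.03285500
       = 0.0957


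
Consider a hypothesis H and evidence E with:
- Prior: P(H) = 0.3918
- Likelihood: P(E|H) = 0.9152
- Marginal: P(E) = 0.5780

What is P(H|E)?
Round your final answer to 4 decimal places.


Using Bayes' theorem:

P(H|E) = P(E|H) × P(H) / P(E)
       = 0.9152 × 0.3918 / 0.5780
       = 0.35857536 / 0.5780
       = 0.6204

The evidence strengthens our belief in H.
Prior: 0.3918 → Posterior: 0.6204


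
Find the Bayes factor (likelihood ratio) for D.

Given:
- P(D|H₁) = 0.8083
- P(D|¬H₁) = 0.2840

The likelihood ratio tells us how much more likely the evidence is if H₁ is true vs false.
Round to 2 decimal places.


Likelihood Ratio (LR) = P(D|H₁) / P(D|¬H₁)

LR = 0.8083 / 0.2840
   = 2.85

The evidence is 2.85 times more likely if H₁ is true than if H₁ is false.
Since LR > 1, the evidence supports H₁ over ¬H₁.


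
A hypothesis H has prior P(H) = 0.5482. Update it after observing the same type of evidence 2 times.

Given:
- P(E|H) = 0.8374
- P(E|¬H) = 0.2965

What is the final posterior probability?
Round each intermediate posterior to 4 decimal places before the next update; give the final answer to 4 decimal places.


Sequential Bayesian updating:

Initial prior: P(H) = 0.5482

Update 1:
  P(E) = 0.8374 × 0.5482 + 0.2965 × 0.4518 = 0.45906268 + 0.13395870 = 0.59302138
  P(H|E) = 0.45906268 / 0.59302138 = 0.7741

Update 2:
  P(E) = 0.8374 × 0.7741 + 0.2965 × 0.2259 = 0.64823134 + 0.06697935 = 0.71521069
  P(H|E) = 0.64823134 / 0.71521069 = 0.9064

Final posterior: 0.9064


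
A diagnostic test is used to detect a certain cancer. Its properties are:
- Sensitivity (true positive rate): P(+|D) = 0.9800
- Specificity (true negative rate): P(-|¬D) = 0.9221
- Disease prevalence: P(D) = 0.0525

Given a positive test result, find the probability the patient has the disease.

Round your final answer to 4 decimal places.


Let D = has disease, + = positive test

Given:
- P(D) = 0.0525 (prevalence)
- P(+|D) = 0.9800 (sensitivity)
- P(-|¬D) = 0.9221 (specificity)
- P(+|¬D) = 0.0779 (false positive rate = 1 - specificity)

Step 1: Find P(+)
P(+) = P(+|D)P(D) + P(+|¬D)P(¬D)
     = 0.9800 × 0.0525 + 0.0779 × 0.9475
     = 0.05145000 + 0.07381025
     = 0.12526025

Step 2: Apply Bayes' theorem for P(D|+)
P(D|+) = P(+|D)P(D) / P(+)
       = 0.05145000 / 0.12526025
       = 0.4107


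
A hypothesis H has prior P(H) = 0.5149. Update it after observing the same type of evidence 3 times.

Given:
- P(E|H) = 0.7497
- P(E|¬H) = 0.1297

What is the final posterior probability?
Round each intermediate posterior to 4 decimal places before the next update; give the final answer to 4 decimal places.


Sequential Bayesian updating:

Initial prior: P(H) = 0.5149

Update 1:
  P(E) = 0.7497 × 0.5149 + 0.1297 × 0.4851 = 0.38602053 + 0.06291747 = 0.44893800
  P(H|E) = 0.38602053 / 0.44893800 = 0.8599

Update 2:
  P(E) = 0.7497 × 0.8599 + 0.1297 × 0.1401 = 0.64466703 + 0.01817097 = 0.66283800
  P(H|E) = 0.64466703 / 0.66283800 = 0.9726

Update 3:
  P(E) = 0.7497 × 0.9726 + 0.1297 × 0.0274 = 0.72915822 + 0.00355378 = 0.73271200
  P(H|E) = 0.72915822 / 0.73271200 = 0.9951

Final posterior: 0.9951


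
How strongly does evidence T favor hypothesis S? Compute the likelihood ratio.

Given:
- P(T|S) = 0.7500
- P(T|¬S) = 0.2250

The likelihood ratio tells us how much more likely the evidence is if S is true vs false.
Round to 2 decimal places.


Likelihood Ratio (LR) = P(T|S) / P(T|¬S)

LR = 0.7500 / 0.2250
   = 3.33

The evidence is 3.33 times more likely if S is true than if S is false.
Because LR exceeds 1, T is evidence for S.


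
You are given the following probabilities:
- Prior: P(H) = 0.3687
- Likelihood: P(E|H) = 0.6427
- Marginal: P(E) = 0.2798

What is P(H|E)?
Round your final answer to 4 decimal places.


Using Bayes' theorem:

P(H|E) = P(E|H) × P(H) / P(E)
       = 0.6427 × 0.3687 / 0.2798
       = 0.23696349 / 0.2798
       = 0.8469

The evidence strengthens our belief in H.
Prior: 0.3687 → Posterior: 0.8469


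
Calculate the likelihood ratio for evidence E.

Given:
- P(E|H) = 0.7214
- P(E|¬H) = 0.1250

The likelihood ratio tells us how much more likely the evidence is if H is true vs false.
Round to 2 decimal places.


Likelihood Ratio (LR) = P(E|H) / P(E|¬H)

LR = 0.7214 / 0.1250
   = 5.77

The evidence is 5.77 times more likely if H is true than if H is false.
LR > 1, so observing E raises the odds in favor of H.


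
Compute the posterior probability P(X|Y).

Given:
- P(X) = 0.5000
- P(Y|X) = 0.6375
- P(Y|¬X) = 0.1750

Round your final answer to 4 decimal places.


Bayes' theorem: P(X|Y) = P(Y|X) × P(X) / P(Y)

Step 1: Calculate P(Y) using law of total probability
P(Y) = P(Y|X)P(X) + P(Y|¬X)P(¬X)
     = 0.6375 × 0.5000 + 0.1750 × 0.5000
     = 0.31875000 + 0.08750000
     = 0.40625000

Step 2: Apply Bayes' theorem
P(X|Y) = P(Y|X) × P(X) / P(Y)
       = 0.31875000 / 0.40625000
       = 0.7846


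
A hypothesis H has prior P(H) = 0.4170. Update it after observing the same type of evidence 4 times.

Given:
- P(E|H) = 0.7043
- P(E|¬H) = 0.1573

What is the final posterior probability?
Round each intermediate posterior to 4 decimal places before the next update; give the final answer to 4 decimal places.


Sequential Bayesian updating:

Initial prior: P(H) = 0.4170

Update 1:
  P(E) = 0.7043 × 0.4170 + 0.1573 × 0.5830 = 0.29369310 + 0.09170590 = 0.38539900
  P(H|E) = 0.29369310 / 0.38539900 = 0.7620

Update 2:
  P(E) = 0.7043 × 0.7620 + 0.1573 × 0.2380 = 0.53667660 + 0.03743740 = 0.57411400
  P(H|E) = 0.53667660 / 0.57411400 = 0.9348

Update 3:
  P(E) = 0.7043 × 0.9348 + 0.1573 × 0.0652 = 0.65837964 + 0.01025596 = 0.66863560
  P(H|E) = 0.65837964 / 0.66863560 = 0.9847

Update 4:
  P(E) = 0.7043 × 0.9847 + 0.1573 × 0.0153 = 0.69352421 + 0.00240669 = 0.69593090
  P(H|E) = 0.69352421 / 0.69593090 = 0.9965

Final posterior: 0.9965


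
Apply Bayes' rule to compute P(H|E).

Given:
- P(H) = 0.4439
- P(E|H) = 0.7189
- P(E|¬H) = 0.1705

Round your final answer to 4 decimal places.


Bayes' theorem: P(H|E) = P(E|H) × P(H) / P(E)

Step 1: Calculate P(E) using law of total probability
P(E) = P(E|H)P(H) + P(E|¬H)P(¬H)
     = 0.7189 × 0.4439 + 0.1705 × 0.5561
     = 0.31911971 + 0.09481505
     = 0.41393476

Step 2: Apply Bayes' theorem
P(H|E) = P(E|H) × P(H) / P(E)
       = 0.31911971 / 0.41393476
       = 0.7709


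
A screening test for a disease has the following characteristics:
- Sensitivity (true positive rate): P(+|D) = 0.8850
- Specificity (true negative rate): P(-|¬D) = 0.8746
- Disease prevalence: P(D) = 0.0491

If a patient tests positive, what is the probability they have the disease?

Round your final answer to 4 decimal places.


Let D = has disease, + = positive test

Given:
- P(D) = 0.0491 (prevalence)
- P(+|D) = 0.8850 (sensitivity)
- P(-|¬D) = 0.8746 (specificity)
- P(+|¬D) = 0.1254 (false positive rate = 1 - specificity)

Step 1: Find P(+)
P(+) = P(+|D)P(D) + P(+|¬D)P(¬D)
     = 0.8850 × 0.0491 + 0.1254 × 0.9509
     = 0.04345350 + 0.11924286
     = 0.16269636

Step 2: Apply Bayes' theorem for P(D|+)
P(D|+) = P(+|D)P(D) / P(+)
       = 0.04345350 / 0.16269636
       = 0.2671


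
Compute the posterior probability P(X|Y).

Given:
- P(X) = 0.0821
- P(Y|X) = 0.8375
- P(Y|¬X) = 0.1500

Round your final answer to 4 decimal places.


Bayes' theorem: P(X|Y) = P(Y|X) × P(X) / P(Y)

Step 1: Calculate P(Y) using law of total probability
P(Y) = P(Y|X)P(X) + P(Y|¬X)P(¬X)
     = 0.8375 × 0.0821 + 0.1500 × 0.9179
     = 0.06875875 + 0.13768500
     = 0.20644375

Step 2: Apply Bayes' theorem
P(X|Y) = P(Y|X) × P(X) / P(Y)
       = 0.06875875 / 0.20644375
       = 0.3331


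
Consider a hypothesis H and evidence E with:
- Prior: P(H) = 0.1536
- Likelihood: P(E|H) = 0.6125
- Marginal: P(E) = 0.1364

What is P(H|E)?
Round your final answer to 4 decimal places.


Using Bayes' theorem:

P(H|E) = P(E|H) × P(H) / P(E)
       = 0.6125 × 0.1536 / 0.1364
       = 0.09408000 / 0.1364
       = 0.6897

The evidence strengthens our belief in H.
Prior: 0.1536 → Posterior: 0.6897


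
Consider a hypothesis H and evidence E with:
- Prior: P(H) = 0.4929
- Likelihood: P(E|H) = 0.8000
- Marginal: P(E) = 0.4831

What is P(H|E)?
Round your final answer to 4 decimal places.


Using Bayes' theorem:

P(H|E) = P(E|H) × P(H) / P(E)
       = 0.8000 × 0.4929 / 0.4831
       = 0.39432000 / 0.4831
       = 0.8162

The evidence strengthens our belief in H.
Prior: 0.4929 → Posterior: 0.8162
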